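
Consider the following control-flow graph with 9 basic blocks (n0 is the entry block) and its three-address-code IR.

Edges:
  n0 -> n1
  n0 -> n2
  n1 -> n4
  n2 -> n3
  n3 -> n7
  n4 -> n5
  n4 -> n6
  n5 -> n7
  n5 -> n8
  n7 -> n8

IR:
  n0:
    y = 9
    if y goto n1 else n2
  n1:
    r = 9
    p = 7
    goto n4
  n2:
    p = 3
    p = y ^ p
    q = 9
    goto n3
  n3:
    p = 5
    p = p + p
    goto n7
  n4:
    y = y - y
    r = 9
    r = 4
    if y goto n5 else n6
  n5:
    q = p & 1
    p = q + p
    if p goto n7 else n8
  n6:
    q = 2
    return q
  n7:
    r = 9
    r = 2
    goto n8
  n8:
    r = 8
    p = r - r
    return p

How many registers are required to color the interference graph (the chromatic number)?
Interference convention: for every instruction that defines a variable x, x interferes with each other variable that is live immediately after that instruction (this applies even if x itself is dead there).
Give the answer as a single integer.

def/use:
  n0: {y} / ∅
  n1: {p,r} / ∅
  n2: {p,q} / {y}
  n3: {p} / ∅
  n4: {r,y} / {y}
  n5: {p,q} / {p}
  n6: {q} / ∅
  n7: {r} / ∅
  n8: {p,r} / ∅

Live sets:
  n0 li=∅ lo={y}
  n1 li={y} lo={p,y}
  n2 li={y} lo=∅
  n3 li=∅ lo=∅
  n4 li={p,y} lo={p}
  n5 li={p} lo=∅
  n6 li=∅ lo=∅
  n7 li=∅ lo=∅
  n8 li=∅ lo=∅

Conflict graph:
  p↔{q,r,y}
  q↔{p}
  r↔{p,y}
  y↔{p,r}

Registers:
  lower bound: {p,r,y} mutually conflict ⇒ χ ≥ 3
  assign p→c0 q→c1 r→c1 y→c2 — no edge inside a register ⇒ χ ≤ 3
  χ = 3

Answer: 3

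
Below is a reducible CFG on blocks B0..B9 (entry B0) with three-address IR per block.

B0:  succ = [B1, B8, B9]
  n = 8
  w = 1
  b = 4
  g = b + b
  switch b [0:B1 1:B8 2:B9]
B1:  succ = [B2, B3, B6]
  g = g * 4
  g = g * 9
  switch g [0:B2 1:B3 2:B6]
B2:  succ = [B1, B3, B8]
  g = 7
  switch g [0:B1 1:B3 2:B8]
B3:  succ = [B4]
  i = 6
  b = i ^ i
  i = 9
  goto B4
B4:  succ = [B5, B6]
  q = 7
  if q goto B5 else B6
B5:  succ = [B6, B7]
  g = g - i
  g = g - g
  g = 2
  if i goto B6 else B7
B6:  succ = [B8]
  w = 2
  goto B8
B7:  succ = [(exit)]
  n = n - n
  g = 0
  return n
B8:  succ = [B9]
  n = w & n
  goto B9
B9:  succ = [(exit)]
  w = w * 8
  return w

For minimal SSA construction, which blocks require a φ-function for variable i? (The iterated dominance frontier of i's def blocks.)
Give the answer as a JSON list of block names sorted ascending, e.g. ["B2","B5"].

idom tree: B1←B0 B2←B1 B3←B1 B4←B3 B5←B4 B6←B1 B7←B5 B8←B0 B9←B0
Dom at joins:
  B1: preds {B0,B2}: {B0} ∩ {B0,B1,B2} = {B0}; idom=B0
  B3: preds {B1,B2}: {B0,B1} ∩ {B0,B1,B2} = {B0,B1}; idom=B1
  B6: preds {B1,B4,B5}: {B0,B1} ∩ {B0,B1,B3,B4} ∩ {B0,B1,B3,B4,B5} = {B0,B1}; idom=B1
  B8: preds {B0,B2,B6}: {B0} ∩ {B0,B1,B2} ∩ {B0,B1,B6} = {B0}; idom=B0
  B9: preds {B0,B8}: {B0} ∩ {B0,B8} = {B0}; idom=B0

DF derivation:
  join B1 pred B0: · stop@B0
  join B1 pred B2: B2→B1 stop@B0
  join B3 pred B1: · stop@B1
  join B3 pred B2: B2 stop@B1
  join B6 pred B1: · stop@B1
  join B6 pred B4: B4→B3 stop@B1
  join B6 pred B5: B5→B4→B3 stop@B1
  join B8 pred B0: · stop@B0
  join B8 pred B2: B2→B1 stop@B0
  join B8 pred B6: B6→B1 stop@B0
  join B9 pred B0: · stop@B0
  join B9 pred B8: B8 stop@B0
  DF(B0)=∅
  DF(B1)={B1,B8}
  DF(B2)={B1,B3,B8}
  DF(B3)={B6}
  DF(B4)={B6}
  DF(B5)={B6}
  DF(B6)={B8}
  DF(B7)=∅
  DF(B8)={B9}
  DF(B9)=∅

φ for i: defs {B3}
  DF⁺ = {B6,B8,B9}

Answer: ["B6", "B8", "B9"]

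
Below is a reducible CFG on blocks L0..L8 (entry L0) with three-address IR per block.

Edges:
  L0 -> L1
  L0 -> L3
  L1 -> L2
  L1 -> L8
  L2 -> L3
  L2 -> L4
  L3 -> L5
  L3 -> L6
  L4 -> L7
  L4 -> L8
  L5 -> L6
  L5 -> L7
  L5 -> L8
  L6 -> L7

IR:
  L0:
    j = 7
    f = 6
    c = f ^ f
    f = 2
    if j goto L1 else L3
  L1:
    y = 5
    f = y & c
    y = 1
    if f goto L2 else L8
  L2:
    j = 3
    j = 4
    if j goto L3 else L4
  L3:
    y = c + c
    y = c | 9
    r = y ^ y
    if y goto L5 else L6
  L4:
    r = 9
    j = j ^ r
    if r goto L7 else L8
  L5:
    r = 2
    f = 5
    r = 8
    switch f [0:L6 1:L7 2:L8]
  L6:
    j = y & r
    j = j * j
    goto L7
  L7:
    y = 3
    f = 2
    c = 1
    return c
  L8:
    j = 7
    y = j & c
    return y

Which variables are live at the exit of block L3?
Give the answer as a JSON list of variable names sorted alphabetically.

def/use:
  L0: {c,f,j} / ∅
  L1: {f,y} / {c}
  L2: {j} / ∅
  L3: {r,y} / {c}
  L4: {j,r} / {j}
  L5: {f,r} / ∅
  L6: {j} / {r,y}
  L7: {c,f,y} / ∅
  L8: {j,y} / {c}

Liveness:
  L0: in=∅ out={c}
  L1: in={c} out={c}
  L2: in={c} out={c,j}
  L3: in={c} out={c,r,y}
  L4: in={c,j} out={c}
  L5: in={c,y} out={c,r,y}
  L6: in={r,y} out=∅
  L7: in=∅ out=∅
  L8: in={c} out=∅

live-out(L3) = ["c", "r", "y"]

Answer: ["c", "r", "y"]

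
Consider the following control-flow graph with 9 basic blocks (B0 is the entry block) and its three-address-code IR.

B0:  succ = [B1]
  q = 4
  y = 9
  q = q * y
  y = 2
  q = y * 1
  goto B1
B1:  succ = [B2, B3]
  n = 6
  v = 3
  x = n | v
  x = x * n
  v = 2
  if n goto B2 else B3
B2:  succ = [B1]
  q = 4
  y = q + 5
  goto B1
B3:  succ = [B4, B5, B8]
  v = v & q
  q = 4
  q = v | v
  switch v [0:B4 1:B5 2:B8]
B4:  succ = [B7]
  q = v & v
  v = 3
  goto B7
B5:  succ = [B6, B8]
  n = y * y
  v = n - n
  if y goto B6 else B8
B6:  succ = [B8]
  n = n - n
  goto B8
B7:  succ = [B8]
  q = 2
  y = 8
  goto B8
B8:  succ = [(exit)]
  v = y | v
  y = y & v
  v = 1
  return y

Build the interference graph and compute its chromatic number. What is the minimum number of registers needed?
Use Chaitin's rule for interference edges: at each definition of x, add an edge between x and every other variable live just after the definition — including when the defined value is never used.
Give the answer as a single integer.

Block summaries:
  B0: {q,y} / ∅
  B1: {n,v,x} / ∅
  B2: {q,y} / ∅
  B3: {q,v} / {q,v}
  B4: {q,v} / {v}
  B5: {n,v} / {y}
  B6: {n} / {n}
  B7: {q,y} / ∅
  B8: {v,y} / {v,y}

Live sets:
  live B0: ∅→{q,y}
  live B1: {q,y}→{q,v,y}
  live B2: ∅→{q,y}
  live B3: {q,v,y}→{v,y}
  live B4: {v}→{v}
  live B5: {y}→{n,v,y}
  live B6: {n,v,y}→{v,y}
  live B7: {v}→{v,y}
  live B8: {v,y}→∅

Conflict graph:
  n — {q,v,x,y}
  q — {n,v,x,y}
  v — {n,q,y}
  x — {n,q,y}
  y — {n,q,v,x}

Registers:
  {n,q,v,y} pairwise interfere (4-clique) ⇒ χ ≥ 4
  assign n→r0 q→r1 v→r3 x→r3 y→r2 — no edge inside a register ⇒ χ ≤ 4
  χ = 4

Answer: 4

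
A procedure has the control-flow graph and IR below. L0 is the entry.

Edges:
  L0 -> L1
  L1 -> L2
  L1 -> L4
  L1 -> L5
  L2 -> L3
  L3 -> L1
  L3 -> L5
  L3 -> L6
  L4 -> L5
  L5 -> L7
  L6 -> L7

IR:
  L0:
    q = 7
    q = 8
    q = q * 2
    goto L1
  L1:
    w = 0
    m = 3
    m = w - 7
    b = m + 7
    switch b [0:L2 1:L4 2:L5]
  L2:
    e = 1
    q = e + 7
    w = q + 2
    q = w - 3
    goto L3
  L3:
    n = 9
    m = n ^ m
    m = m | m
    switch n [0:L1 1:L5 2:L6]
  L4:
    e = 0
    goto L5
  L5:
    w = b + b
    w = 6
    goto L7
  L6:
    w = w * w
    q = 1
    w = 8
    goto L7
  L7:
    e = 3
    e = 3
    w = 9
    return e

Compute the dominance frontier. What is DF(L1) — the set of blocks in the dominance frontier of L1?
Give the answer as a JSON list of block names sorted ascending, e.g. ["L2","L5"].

Answer: ["L1"]

Working:
idom tree: L1←L0 L2←L1 L3←L2 L4←L1 L5←L1 L6←L3 L7←L1
Dom∩ at merges:
  L1: preds {L0,L3}: {L0} ∩ {L0,L1,L2,L3} = {L0}; idom=L0
  L5: preds {L1,L3,L4}: {L0,L1} ∩ {L0,L1,L2,L3} ∩ {L0,L1,L4} = {L0,L1}; idom=L1
  L7: preds {L5,L6}: {L0,L1,L5} ∩ {L0,L1,L2,L3,L6} = {L0,L1}; idom=L1

DF derivation:
  L1←L0: walk · to L0
  L1←L3: walk L3→L2→L1 to L0
  L5←L1: walk · to L1
  L5←L3: walk L3→L2 to L1
  L5←L4: walk L4 to L1
  L7←L5: walk L5 to L1
  L7←L6: walk L6→L3→L2 to L1
  L0: DF=∅
  L1: DF={L1}
  L2: DF={L1,L5,L7}
  L3: DF={L1,L5,L7}
  L4: DF={L5}
  L5: DF={L7}
  L6: DF={L7}
  L7: DF=∅

DF(L1) = ["L1"]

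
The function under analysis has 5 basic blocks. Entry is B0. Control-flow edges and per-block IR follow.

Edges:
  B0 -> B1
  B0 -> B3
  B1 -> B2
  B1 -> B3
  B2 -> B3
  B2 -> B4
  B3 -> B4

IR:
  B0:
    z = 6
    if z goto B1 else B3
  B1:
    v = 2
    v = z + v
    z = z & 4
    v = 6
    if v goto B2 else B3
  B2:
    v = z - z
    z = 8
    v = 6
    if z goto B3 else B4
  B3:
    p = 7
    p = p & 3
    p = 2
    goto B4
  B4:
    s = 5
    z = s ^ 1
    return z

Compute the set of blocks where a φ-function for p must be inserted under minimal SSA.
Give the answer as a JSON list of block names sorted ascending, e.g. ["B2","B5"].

idom tree: B1←B0 B2←B1 B3←B0 B4←B0
Dom at joins:
  B3: preds {B0,B1,B2}: {B0} ∩ {B0,B1} ∩ {B0,B1,B2} = {B0}; idom=B0
  B4: preds {B2,B3}: {B0,B1,B2} ∩ {B0,B3} = {B0}; idom=B0

DF walk-up:
  join B3 pred B0: · stop@B0
  join B3 pred B1: B1 stop@B0
  join B3 pred B2: B2→B1 stop@B0
  join B4 pred B2: B2→B1 stop@B0
  join B4 pred B3: B3 stop@B0
  DF(B0)=∅
  DF(B1)={B3,B4}
  DF(B2)={B3,B4}
  DF(B3)={B4}
  DF(B4)=∅

φ for p: defs {B3}
  DF⁺ = {B4}

Answer: ["B4"]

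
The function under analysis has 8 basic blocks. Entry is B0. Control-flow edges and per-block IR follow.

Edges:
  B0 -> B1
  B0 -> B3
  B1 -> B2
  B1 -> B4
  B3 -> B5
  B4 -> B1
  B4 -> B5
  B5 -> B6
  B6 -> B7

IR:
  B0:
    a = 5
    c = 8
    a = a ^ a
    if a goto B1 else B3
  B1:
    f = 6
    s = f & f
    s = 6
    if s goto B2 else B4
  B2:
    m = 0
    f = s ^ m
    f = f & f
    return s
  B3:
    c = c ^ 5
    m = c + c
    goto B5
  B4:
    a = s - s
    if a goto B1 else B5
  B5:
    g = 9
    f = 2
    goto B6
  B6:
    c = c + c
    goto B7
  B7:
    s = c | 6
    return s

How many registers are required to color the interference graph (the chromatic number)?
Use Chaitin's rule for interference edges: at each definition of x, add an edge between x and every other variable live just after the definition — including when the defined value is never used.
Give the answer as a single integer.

Answer: 3

Analysis:
Block summaries:
  B0: def={a,c} ue=∅
  B1: def={f,s} ue=∅
  B2: def={f,m} ue={s}
  B3: def={c,m} ue={c}
  B4: def={a} ue={s}
  B5: def={f,g} ue=∅
  B6: def={c} ue={c}
  B7: def={s} ue={c}

Live sets:
  B0 li=∅ lo={c}
  B1 li={c} lo={c,s}
  B2 li={s} lo=∅
  B3 li={c} lo={c}
  B4 li={c,s} lo={c}
  B5 li={c} lo={c}
  B6 li={c} lo={c}
  B7 li={c} lo=∅

Conflict graph:
  a: {c}
  c: {a,f,g,m,s}
  f: {c,s}
  g: {c}
  m: {c,s}
  s: {c,f,m}

Chromatic number:
  clique {c,f,s} ⇒ need ≥ 3
  assign a→c1 c→c0 f→c2 g→c1 m→c2 s→c1 — no edge inside a register ⇒ χ ≤ 3
  χ = 3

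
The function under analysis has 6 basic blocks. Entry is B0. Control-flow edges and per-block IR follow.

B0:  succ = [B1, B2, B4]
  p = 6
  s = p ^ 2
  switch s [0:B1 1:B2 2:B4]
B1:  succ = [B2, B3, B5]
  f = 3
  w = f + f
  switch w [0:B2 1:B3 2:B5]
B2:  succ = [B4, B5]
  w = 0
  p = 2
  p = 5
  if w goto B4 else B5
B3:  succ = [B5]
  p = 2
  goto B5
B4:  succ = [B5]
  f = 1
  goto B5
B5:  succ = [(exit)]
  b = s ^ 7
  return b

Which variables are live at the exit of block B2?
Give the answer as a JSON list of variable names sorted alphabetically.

Per-block:
  B0: def={p,s} ue=∅
  B1: def={f,w} ue=∅
  B2: def={p,w} ue=∅
  B3: def={p} ue=∅
  B4: def={f} ue=∅
  B5: def={b} ue={s}

Backward fixpoint:
  live B0: ∅→{s}
  live B1: {s}→{s}
  live B2: {s}→{s}
  live B3: {s}→{s}
  live B4: {s}→{s}
  live B5: {s}→∅

live-out(B2) = ["s"]

Answer: ["s"]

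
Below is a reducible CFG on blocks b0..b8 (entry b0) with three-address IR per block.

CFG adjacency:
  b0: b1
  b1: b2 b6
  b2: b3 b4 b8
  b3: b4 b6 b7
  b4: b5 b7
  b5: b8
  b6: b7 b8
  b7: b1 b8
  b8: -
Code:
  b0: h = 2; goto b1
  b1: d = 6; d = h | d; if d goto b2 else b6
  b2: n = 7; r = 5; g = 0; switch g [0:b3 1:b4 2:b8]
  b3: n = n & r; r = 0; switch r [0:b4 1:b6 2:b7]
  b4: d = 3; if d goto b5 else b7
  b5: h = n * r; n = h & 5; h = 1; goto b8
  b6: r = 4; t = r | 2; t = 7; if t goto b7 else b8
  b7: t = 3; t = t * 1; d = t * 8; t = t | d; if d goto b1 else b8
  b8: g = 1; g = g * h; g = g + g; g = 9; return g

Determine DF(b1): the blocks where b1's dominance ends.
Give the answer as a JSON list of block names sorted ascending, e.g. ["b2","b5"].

idom tree: b1←b0 b2←b1 b3←b2 b4←b2 b5←b4 b6←b1 b7←b1 b8←b1
Dom∩ at merges:
  b1: preds {b0,b7}: {b0} ∩ {b0,b1,b7} = {b0}; idom=b0
  b4: preds {b2,b3}: {b0,b1,b2} ∩ {b0,b1,b2,b3} = {b0,b1,b2}; idom=b2
  b6: preds {b1,b3}: {b0,b1} ∩ {b0,b1,b2,b3} = {b0,b1}; idom=b1
  b7: preds {b3,b4,b6}: {b0,b1,b2,b3} ∩ {b0,b1,b2,b4} ∩ {b0,b1,b6} = {b0,b1}; idom=b1
  b8: preds {b2,b5,b6,b7}: {b0,b1,b2} ∩ {b0,b1,b2,b4,b5} ∩ {b0,b1,b6} ∩ {b0,b1,b7} = {b0,b1}; idom=b1

DF walk-up:
  join b1 pred b0: · stop@b0
  join b1 pred b7: b7→b1 stop@b0
  join b4 pred b2: · stop@b2
  join b4 pred b3: b3 stop@b2
  join b6 pred b1: · stop@b1
  join b6 pred b3: b3→b2 stop@b1
  join b7 pred b3: b3→b2 stop@b1
  join b7 pred b4: b4→b2 stop@b1
  join b7 pred b6: b6 stop@b1
  join b8 pred b2: b2 stop@b1
  join b8 pred b5: b5→b4→b2 stop@b1
  join b8 pred b6: b6 stop@b1
  join b8 pred b7: b7 stop@b1
  b0: DF=∅
  b1: DF={b1}
  b2: DF={b6,b7,b8}
  b3: DF={b4,b6,b7}
  b4: DF={b7,b8}
  b5: DF={b8}
  b6: DF={b7,b8}
  b7: DF={b1,b8}
  b8: DF=∅

DF(b1) = ["b1"]

Answer: ["b1"]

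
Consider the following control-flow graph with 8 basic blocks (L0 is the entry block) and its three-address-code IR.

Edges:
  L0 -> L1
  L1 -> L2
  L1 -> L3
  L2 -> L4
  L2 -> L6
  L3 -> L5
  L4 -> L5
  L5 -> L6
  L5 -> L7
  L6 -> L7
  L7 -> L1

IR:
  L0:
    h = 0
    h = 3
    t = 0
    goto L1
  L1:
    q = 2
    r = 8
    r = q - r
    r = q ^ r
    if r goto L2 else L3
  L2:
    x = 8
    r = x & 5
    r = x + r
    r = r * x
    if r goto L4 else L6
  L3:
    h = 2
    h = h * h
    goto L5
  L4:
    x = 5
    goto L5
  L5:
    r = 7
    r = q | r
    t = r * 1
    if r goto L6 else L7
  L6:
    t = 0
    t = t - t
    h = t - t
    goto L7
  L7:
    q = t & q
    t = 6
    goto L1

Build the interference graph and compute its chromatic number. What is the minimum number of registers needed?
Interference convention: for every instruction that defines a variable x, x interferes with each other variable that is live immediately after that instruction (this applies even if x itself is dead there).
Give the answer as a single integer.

Block summaries:
  L0: {h,t} / ∅
  L1: {q,r} / ∅
  L2: {r,x} / ∅
  L3: {h} / ∅
  L4: {x} / ∅
  L5: {r,t} / {q}
  L6: {h,t} / ∅
  L7: {q,t} / {q,t}

Liveness:
  L0: in=∅ out=∅
  L1: in=∅ out={q}
  L2: in={q} out={q}
  L3: in={q} out={q}
  L4: in={q} out={q}
  L5: in={q} out={q,t}
  L6: in={q} out={q,t}
  L7: in={q,t} out=∅

Interfere edges:
  h — {q,t}
  q — {h,r,t,x}
  r — {q,t,x}
  t — {h,q,r}
  x — {q,r}

Chromatic number:
  lower bound: {h,q,t} mutually conflict ⇒ χ ≥ 3
  assign h→c1 q→c0 r→c1 t→c2 x→c2 — no edge inside a register ⇒ χ ≤ 3
  χ = 3

Answer: 3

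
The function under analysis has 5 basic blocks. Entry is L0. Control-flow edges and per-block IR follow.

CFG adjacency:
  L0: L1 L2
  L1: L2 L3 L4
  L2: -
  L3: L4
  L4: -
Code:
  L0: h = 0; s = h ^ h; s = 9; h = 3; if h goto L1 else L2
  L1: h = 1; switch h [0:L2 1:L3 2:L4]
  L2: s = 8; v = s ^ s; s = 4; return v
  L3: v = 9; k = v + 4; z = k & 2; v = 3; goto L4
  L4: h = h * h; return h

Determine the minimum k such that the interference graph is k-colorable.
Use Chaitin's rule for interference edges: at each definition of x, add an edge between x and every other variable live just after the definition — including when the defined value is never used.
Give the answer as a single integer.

Answer: 2

Analysis:
def/use:
  L0 def {h,s} use ∅
  L1 def {h} use ∅
  L2 def {s,v} use ∅
  L3 def {k,v,z} use ∅
  L4 def {h} use {h}

Liveness:
  L0: in=∅ out=∅
  L1: in=∅ out={h}
  L2: in=∅ out=∅
  L3: in={h} out={h}
  L4: in={h} out=∅

Interference:
  h: {k,v,z}
  k: {h}
  s: {v}
  v: {h,s}
  z: {h}

Colouring:
  {h,k} pairwise interfere (2-clique) ⇒ χ ≥ 2
  2-colouring: r0={h,s}  r1={k,v,z}
  χ = 2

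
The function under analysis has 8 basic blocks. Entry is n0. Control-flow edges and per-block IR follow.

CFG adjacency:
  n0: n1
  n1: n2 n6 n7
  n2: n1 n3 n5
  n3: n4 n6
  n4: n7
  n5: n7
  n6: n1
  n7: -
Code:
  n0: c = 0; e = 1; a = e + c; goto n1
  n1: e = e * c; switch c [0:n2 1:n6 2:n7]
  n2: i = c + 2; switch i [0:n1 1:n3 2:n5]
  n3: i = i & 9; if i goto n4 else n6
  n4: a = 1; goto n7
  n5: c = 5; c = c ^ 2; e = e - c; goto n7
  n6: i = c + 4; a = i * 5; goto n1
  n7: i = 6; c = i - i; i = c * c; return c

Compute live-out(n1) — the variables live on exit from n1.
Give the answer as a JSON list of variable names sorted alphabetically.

Block summaries:
  n0: def={a,c,e} ue=∅
  n1: def={e} ue={c,e}
  n2: def={i} ue={c}
  n3: def={i} ue={i}
  n4: def={a} ue=∅
  n5: def={c,e} ue={e}
  n6: def={a,i} ue={c}
  n7: def={c,i} ue=∅

Backward fixpoint:
  n0: in=∅ out={c,e}
  n1: in={c,e} out={c,e}
  n2: in={c,e} out={c,e,i}
  n3: in={c,e,i} out={c,e}
  n4: in=∅ out=∅
  n5: in={e} out=∅
  n6: in={c,e} out={c,e}
  n7: in=∅ out=∅

live-out(n1) = ["c", "e"]

Answer: ["c", "e"]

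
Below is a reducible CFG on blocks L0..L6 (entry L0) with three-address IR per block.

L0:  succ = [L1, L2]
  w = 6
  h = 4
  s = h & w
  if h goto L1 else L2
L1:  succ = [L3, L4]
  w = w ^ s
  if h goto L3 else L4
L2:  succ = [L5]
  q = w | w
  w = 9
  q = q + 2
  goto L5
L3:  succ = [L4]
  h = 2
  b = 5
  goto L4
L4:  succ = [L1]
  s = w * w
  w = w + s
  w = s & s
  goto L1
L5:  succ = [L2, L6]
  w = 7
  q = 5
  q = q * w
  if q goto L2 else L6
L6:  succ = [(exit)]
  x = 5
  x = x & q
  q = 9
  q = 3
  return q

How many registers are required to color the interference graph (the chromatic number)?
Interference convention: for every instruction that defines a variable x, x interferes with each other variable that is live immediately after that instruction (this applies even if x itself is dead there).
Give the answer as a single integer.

Answer: 3

Working:
Per-block:
  L0: {h,s,w} / ∅
  L1: {w} / {h,s,w}
  L2: {q,w} / {w}
  L3: {b,h} / ∅
  L4: {s,w} / {w}
  L5: {q,w} / ∅
  L6: {q,x} / {q}

Backward fixpoint:
  L0 li=∅ lo={h,s,w}
  L1 li={h,s,w} lo={h,w}
  L2 li={w} lo=∅
  L3 li={w} lo={h,w}
  L4 li={h,w} lo={h,s,w}
  L5 li=∅ lo={q,w}
  L6 li={q} lo=∅

Conflict graph:
  b: {h,w}
  h: {b,s,w}
  q: {w,x}
  s: {h,w}
  w: {b,h,q,s}
  x: {q}

Colouring:
  lower bound: {b,h,w} mutually conflict ⇒ χ ≥ 3
  assign b→R2 h→R1 q→R1 s→R2 w→R0 x→R0 — no edge inside a register ⇒ χ ≤ 3
  χ = 3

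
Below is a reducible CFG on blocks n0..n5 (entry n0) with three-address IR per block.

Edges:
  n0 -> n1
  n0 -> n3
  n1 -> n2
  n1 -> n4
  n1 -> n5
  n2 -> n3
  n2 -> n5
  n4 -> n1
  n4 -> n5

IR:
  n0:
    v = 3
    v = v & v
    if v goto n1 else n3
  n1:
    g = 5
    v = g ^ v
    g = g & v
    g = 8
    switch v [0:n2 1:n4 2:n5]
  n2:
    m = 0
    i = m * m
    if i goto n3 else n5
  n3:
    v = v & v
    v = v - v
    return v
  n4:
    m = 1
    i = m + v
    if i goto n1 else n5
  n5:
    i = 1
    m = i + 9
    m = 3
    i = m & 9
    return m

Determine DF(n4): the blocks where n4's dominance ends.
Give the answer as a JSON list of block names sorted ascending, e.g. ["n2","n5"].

idom tree: n1←n0 n2←n1 n3←n0 n4←n1 n5←n1
Dom∩ at merges:
  n1: preds {n0,n4}: {n0} ∩ {n0,n1,n4} = {n0}; idom=n0
  n3: preds {n0,n2}: {n0} ∩ {n0,n1,n2} = {n0}; idom=n0
  n5: preds {n1,n2,n4}: {n0,n1} ∩ {n0,n1,n2} ∩ {n0,n1,n4} = {n0,n1}; idom=n1

Frontier:
  n1←n0: walk · to n0
  n1←n4: walk n4→n1 to n0
  n3←n0: walk · to n0
  n3←n2: walk n2→n1 to n0
  n5←n1: walk · to n1
  n5←n2: walk n2 to n1
  n5←n4: walk n4 to n1
  n0 → ∅
  n1 → {n1,n3}
  n2 → {n3,n5}
  n3 → ∅
  n4 → {n1,n5}
  n5 → ∅

DF(n4) = ["n1", "n5"]

Answer: ["n1", "n5"]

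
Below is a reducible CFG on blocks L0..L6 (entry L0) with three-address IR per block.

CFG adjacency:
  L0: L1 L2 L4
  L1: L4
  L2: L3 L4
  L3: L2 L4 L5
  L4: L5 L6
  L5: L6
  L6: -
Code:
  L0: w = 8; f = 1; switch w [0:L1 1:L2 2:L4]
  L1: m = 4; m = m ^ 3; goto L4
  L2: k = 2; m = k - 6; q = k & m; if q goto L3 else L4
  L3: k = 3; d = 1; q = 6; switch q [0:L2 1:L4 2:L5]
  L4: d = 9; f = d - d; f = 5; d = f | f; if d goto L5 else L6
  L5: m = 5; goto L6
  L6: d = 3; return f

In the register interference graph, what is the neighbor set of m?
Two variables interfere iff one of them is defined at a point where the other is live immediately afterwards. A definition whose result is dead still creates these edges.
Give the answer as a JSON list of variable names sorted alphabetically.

Block summaries:
  L0: def={f,w} ue=∅
  L1: def={m} ue=∅
  L2: def={k,m,q} ue=∅
  L3: def={d,k,q} ue=∅
  L4: def={d,f} ue=∅
  L5: def={m} ue=∅
  L6: def={d} ue={f}

Backward fixpoint:
  L0: in=∅ out={f}
  L1: in=∅ out=∅
  L2: in={f} out={f}
  L3: in={f} out={f}
  L4: in=∅ out={f}
  L5: in={f} out={f}
  L6: in={f} out=∅

Interfere edges:
  d: {f}
  f: {d,k,m,q,w}
  k: {f,m}
  m: {f,k}
  q: {f}
  w: {f}

N(m) = ["f", "k"]

Answer: ["f", "k"]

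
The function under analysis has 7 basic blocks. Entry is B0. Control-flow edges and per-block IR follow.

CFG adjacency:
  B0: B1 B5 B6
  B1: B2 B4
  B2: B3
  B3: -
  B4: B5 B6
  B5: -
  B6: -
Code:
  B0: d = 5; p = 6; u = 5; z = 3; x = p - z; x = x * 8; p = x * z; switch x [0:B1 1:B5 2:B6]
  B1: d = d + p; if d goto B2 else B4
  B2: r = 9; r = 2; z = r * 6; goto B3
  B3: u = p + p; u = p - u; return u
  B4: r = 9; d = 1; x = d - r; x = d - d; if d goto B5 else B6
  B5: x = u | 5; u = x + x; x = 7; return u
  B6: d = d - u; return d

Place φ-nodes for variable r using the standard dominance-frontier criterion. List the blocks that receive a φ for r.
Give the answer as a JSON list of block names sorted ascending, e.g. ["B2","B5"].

Answer: ["B5", "B6"]

Derivation:
idom tree: B1←B0 B2←B1 B3←B2 B4←B1 B5←B0 B6←B0
Dom at joins:
  B5: preds {B0,B4}: {B0} ∩ {B0,B1,B4} = {B0}; idom=B0
  B6: preds {B0,B4}: {B0} ∩ {B0,B1,B4} = {B0}; idom=B0

DF derivation:
  join B5 pred B0: · stop@B0
  join B5 pred B4: B4→B1 stop@B0
  join B6 pred B0: · stop@B0
  join B6 pred B4: B4→B1 stop@B0
  B0 → ∅
  B1 → {B5,B6}
  B2 → ∅
  B3 → ∅
  B4 → {B5,B6}
  B5 → ∅
  B6 → ∅

φ for r: defs {B2,B4}
  DF⁺ = {B5,B6}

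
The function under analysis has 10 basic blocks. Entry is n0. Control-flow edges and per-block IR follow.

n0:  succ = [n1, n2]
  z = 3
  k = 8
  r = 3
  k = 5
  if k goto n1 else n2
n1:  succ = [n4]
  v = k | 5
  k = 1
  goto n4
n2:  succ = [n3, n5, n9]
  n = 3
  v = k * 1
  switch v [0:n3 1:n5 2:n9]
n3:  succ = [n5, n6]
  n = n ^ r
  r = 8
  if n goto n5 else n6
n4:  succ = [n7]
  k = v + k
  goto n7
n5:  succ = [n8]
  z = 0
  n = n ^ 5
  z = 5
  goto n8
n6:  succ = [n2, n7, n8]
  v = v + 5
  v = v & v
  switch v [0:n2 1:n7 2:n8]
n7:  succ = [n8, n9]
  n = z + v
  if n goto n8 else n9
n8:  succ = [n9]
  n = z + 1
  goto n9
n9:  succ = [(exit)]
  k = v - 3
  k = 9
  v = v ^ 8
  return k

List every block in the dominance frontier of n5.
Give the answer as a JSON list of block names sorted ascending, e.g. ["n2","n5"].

Answer: ["n8"]

Working:
idom tree: n1←n0 n2←n0 n3←n2 n4←n1 n5←n2 n6←n3 n7←n0 n8←n0 n9←n0
Dom at joins:
  n2: preds {n0,n6}: {n0} ∩ {n0,n2,n3,n6} = {n0}; idom=n0
  n5: preds {n2,n3}: {n0,n2} ∩ {n0,n2,n3} = {n0,n2}; idom=n2
  n7: preds {n4,n6}: {n0,n1,n4} ∩ {n0,n2,n3,n6} = {n0}; idom=n0
  n8: preds {n5,n6,n7}: {n0,n2,n5} ∩ {n0,n2,n3,n6} ∩ {n0,n7} = {n0}; idom=n0
  n9: preds {n2,n7,n8}: {n0,n2} ∩ {n0,n7} ∩ {n0,n8} = {n0}; idom=n0

DF derivation:
  join n2 pred n0: · stop@n0
  join n2 pred n6: n6→n3→n2 stop@n0
  join n5 pred n2: · stop@n2
  join n5 pred n3: n3 stop@n2
  join n7 pred n4: n4→n1 stop@n0
  join n7 pred n6: n6→n3→n2 stop@n0
  join n8 pred n5: n5→n2 stop@n0
  join n8 pred n6: n6→n3→n2 stop@n0
  join n8 pred n7: n7 stop@n0
  join n9 pred n2: n2 stop@n0
  join n9 pred n7: n7 stop@n0
  join n9 pred n8: n8 stop@n0
  n0 → ∅
  n1 → {n7}
  n2 → {n2,n7,n8,n9}
  n3 → {n2,n5,n7,n8}
  n4 → {n7}
  n5 → {n8}
  n6 → {n2,n7,n8}
  n7 → {n8,n9}
  n8 → {n9}
  n9 → ∅

DF(n5) = ["n8"]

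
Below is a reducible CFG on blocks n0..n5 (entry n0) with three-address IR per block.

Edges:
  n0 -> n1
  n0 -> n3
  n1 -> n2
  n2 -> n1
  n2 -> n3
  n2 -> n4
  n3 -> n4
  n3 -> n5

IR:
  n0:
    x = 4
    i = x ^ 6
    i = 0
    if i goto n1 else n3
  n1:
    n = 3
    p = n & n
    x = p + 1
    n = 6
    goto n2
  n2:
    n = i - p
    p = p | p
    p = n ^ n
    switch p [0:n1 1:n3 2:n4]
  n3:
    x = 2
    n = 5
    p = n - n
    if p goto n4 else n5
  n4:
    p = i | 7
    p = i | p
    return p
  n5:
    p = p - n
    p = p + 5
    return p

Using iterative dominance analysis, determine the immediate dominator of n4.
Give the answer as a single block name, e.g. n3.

Answer: n0

Derivation:
idom tree: n1←n0 n2←n1 n3←n0 n4←n0 n5←n3
Dom∩ at merges:
  n1: preds {n0,n2}: {n0} ∩ {n0,n1,n2} = {n0}; idom=n0
  n3: preds {n0,n2}: {n0} ∩ {n0,n1,n2} = {n0}; idom=n0
  n4: preds {n2,n3}: {n0,n1,n2} ∩ {n0,n3} = {n0}; idom=n0

idom(n4) = n0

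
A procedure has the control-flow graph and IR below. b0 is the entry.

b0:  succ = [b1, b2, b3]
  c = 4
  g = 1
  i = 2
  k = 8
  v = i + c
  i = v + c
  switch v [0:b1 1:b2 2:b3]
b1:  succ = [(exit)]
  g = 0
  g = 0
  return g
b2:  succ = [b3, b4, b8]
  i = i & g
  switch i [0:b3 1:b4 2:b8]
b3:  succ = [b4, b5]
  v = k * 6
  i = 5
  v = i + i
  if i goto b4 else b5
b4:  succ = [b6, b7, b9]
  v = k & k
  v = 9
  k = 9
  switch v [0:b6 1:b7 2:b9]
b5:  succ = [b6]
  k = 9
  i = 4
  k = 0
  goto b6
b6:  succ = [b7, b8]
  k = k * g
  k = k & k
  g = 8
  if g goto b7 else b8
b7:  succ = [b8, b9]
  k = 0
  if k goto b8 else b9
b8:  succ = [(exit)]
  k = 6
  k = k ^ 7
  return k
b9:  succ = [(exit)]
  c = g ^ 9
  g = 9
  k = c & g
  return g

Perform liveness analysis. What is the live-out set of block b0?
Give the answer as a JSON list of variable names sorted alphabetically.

def/use:
  b0 def {c,g,i,k,v} use ∅
  b1 def {g} use ∅
  b2 def {i} use {g,i}
  b3 def {i,v} use {k}
  b4 def {k,v} use {k}
  b5 def {i,k} use ∅
  b6 def {g,k} use {g,k}
  b7 def {k} use ∅
  b8 def {k} use ∅
  b9 def {c,g,k} use {g}

Liveness:
  b0: in=∅ out={g,i,k}
  b1: in=∅ out=∅
  b2: in={g,i,k} out={g,k}
  b3: in={g,k} out={g,k}
  b4: in={g,k} out={g,k}
  b5: in={g} out={g,k}
  b6: in={g,k} out={g}
  b7: in={g} out={g}
  b8: in=∅ out=∅
  b9: in={g} out=∅

live-out(b0) = ["g", "i", "k"]

Answer: ["g", "i", "k"]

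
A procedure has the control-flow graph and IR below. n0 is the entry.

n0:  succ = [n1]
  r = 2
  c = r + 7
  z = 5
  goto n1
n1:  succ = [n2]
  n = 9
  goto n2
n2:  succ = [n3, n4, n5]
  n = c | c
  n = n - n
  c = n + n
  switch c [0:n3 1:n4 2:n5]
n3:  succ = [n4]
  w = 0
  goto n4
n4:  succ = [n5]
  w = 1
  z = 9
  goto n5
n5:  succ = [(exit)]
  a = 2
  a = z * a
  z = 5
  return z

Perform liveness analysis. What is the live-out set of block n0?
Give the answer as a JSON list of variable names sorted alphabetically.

Answer: ["c", "z"]

Analysis:
Per-block:
  n0: def={c,r,z} ue=∅
  n1: def={n} ue=∅
  n2: def={c,n} ue={c}
  n3: def={w} ue=∅
  n4: def={w,z} ue=∅
  n5: def={a,z} ue={z}

Backward fixpoint:
  n0 li=∅ lo={c,z}
  n1 li={c,z} lo={c,z}
  n2 li={c,z} lo={z}
  n3 li=∅ lo=∅
  n4 li=∅ lo={z}
  n5 li={z} lo=∅

live-out(n0) = ["c", "z"]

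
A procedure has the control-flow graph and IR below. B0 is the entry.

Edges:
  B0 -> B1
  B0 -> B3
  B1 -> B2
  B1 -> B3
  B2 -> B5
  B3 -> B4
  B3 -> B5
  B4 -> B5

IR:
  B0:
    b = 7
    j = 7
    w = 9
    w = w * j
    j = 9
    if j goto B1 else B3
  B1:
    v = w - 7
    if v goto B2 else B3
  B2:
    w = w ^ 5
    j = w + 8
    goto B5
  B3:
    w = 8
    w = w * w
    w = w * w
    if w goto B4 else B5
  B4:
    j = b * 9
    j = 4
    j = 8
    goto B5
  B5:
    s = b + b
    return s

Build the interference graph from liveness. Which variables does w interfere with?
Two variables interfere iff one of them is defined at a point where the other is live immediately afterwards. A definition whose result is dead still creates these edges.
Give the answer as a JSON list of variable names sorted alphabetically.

def/use:
  B0: def={b,j,w} ue=∅
  B1: def={v} ue={w}
  B2: def={j,w} ue={w}
  B3: def={w} ue=∅
  B4: def={j} ue={b}
  B5: def={s} ue={b}

Live sets:
  B0: in=∅ out={b,w}
  B1: in={b,w} out={b,w}
  B2: in={b,w} out={b}
  B3: in={b} out={b}
  B4: in={b} out={b}
  B5: in={b} out=∅

Interference:
  b: {j,v,w}
  j: {b,w}
  s: ∅
  v: {b,w}
  w: {b,j,v}

N(w) = ["b", "j", "v"]

Answer: ["b", "j", "v"]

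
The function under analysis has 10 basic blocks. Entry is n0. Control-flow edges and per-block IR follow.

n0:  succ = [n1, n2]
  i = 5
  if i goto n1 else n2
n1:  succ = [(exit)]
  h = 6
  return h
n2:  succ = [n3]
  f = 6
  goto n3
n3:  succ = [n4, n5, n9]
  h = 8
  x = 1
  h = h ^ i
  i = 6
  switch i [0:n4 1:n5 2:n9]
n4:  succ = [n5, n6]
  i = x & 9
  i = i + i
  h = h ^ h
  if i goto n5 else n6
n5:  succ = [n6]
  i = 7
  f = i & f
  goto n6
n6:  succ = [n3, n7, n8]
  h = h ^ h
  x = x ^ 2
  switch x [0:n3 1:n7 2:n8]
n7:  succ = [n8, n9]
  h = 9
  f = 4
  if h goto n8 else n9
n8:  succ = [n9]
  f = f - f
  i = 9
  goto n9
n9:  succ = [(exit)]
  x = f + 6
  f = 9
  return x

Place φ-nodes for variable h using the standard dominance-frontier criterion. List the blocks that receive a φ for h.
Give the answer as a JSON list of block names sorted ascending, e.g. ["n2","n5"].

idom tree: n1←n0 n2←n0 n3←n2 n4←n3 n5←n3 n6←n3 n7←n6 n8←n6 n9←n3
Dom at joins:
  n3: preds {n2,n6}: {n0,n2} ∩ {n0,n2,n3,n6} = {n0,n2}; idom=n2
  n5: preds {n3,n4}: {n0,n2,n3} ∩ {n0,n2,n3,n4} = {n0,n2,n3}; idom=n3
  n6: preds {n4,n5}: {n0,n2,n3,n4} ∩ {n0,n2,n3,n5} = {n0,n2,n3}; idom=n3
  n8: preds {n6,n7}: {n0,n2,n3,n6} ∩ {n0,n2,n3,n6,n7} = {n0,n2,n3,n6}; idom=n6
  n9: preds {n3,n7,n8}: {n0,n2,n3} ∩ {n0,n2,n3,n6,n7} ∩ {n0,n2,n3,n6,n8} = {n0,n2,n3}; idom=n3

DF derivation:
  join n3 pred n2: · stop@n2
  join n3 pred n6: n6→n3 stop@n2
  join n5 pred n3: · stop@n3
  join n5 pred n4: n4 stop@n3
  join n6 pred n4: n4 stop@n3
  join n6 pred n5: n5 stop@n3
  join n8 pred n6: · stop@n6
  join n8 pred n7: n7 stop@n6
  join n9 pred n3: · stop@n3
  join n9 pred n7: n7→n6 stop@n3
  join n9 pred n8: n8→n6 stop@n3
  DF(n0)=∅
  DF(n1)=∅
  DF(n2)=∅
  DF(n3)={n3}
  DF(n4)={n5,n6}
  DF(n5)={n6}
  DF(n6)={n3,n9}
  DF(n7)={n8,n9}
  DF(n8)={n9}
  DF(n9)=∅

φ for h: defs {n1,n3,n4,n6,n7}
  DF⁺ = {n3,n5,n6,n8,n9}

Answer: ["n3", "n5", "n6", "n8", "n9"]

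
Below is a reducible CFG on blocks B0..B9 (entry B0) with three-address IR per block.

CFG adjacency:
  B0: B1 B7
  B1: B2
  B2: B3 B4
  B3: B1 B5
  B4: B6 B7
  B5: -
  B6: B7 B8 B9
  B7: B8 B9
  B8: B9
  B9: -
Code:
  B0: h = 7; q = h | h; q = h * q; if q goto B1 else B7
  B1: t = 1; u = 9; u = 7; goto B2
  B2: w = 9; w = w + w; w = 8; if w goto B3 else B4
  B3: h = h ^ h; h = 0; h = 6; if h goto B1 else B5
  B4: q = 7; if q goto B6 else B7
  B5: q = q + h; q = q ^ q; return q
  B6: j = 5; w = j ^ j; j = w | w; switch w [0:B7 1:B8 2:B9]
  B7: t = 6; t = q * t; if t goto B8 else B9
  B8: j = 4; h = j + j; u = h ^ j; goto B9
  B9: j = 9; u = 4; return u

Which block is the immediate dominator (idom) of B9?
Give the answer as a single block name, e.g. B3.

Answer: B0

Working:
idom tree: B1←B0 B2←B1 B3←B2 B4←B2 B5←B3 B6←B4 B7←B0 B8←B0 B9←B0
Dom at joins:
  B1: preds {B0,B3}: {B0} ∩ {B0,B1,B2,B3} = {B0}; idom=B0
  B7: preds {B0,B4,B6}: {B0} ∩ {B0,B1,B2,B4} ∩ {B0,B1,B2,B4,B6} = {B0}; idom=B0
  B8: preds {B6,B7}: {B0,B1,B2,B4,B6} ∩ {B0,B7} = {B0}; idom=B0
  B9: preds {B6,B7,B8}: {B0,B1,B2,B4,B6} ∩ {B0,B7} ∩ {B0,B8} = {B0}; idom=B0

idom(B9) = B0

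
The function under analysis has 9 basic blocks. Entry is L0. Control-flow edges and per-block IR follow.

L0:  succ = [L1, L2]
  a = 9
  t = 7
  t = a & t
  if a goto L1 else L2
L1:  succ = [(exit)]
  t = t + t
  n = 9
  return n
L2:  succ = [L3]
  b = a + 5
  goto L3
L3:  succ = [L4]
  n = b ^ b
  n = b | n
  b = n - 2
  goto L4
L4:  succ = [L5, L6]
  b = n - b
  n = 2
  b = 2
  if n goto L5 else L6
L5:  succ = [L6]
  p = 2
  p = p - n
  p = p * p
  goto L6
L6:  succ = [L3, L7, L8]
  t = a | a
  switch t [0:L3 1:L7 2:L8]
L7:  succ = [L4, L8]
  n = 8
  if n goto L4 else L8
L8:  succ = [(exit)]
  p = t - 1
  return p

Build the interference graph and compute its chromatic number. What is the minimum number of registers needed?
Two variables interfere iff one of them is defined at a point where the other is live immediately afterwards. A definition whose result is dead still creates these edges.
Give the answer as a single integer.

Answer: 4

Analysis:
def/use:
  L0: {a,t} / ∅
  L1: {n,t} / {t}
  L2: {b} / {a}
  L3: {b,n} / {b}
  L4: {b,n} / {b,n}
  L5: {p} / {n}
  L6: {t} / {a}
  L7: {n} / ∅
  L8: {p} / {t}

Liveness:
  L0 li=∅ lo={a,t}
  L1 li={t} lo=∅
  L2 li={a} lo={a,b}
  L3 li={a,b} lo={a,b,n}
  L4 li={a,b,n} lo={a,b,n}
  L5 li={a,b,n} lo={a,b}
  L6 li={a,b} lo={a,b,t}
  L7 li={a,b,t} lo={a,b,n,t}
  L8 li={t} lo=∅

Interfere edges:
  a: {b,n,p,t}
  b: {a,n,p,t}
  n: {a,b,p,t}
  p: {a,b,n}
  t: {a,b,n}

Chromatic number:
  clique {a,b,n,p} ⇒ need ≥ 4
  4-colouring: c0={a}  c1={b}  c2={n}  c3={p,t}
  χ = 4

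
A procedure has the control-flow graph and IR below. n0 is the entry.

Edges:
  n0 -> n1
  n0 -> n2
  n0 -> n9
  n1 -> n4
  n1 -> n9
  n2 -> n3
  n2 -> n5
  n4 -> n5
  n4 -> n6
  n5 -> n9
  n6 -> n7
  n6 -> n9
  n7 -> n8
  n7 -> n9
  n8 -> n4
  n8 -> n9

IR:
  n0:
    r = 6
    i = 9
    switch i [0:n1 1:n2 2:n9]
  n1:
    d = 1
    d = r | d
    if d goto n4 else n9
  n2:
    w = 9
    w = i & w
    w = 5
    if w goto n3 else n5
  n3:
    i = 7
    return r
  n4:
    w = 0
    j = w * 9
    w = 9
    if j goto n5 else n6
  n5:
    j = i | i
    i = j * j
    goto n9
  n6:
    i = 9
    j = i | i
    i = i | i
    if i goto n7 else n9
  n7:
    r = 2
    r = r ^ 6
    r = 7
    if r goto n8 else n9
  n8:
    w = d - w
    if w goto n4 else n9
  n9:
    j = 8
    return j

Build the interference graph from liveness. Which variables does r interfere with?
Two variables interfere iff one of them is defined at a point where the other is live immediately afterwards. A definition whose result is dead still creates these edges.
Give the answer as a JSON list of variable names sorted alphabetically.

Answer: ["d", "i", "w"]

Derivation:
def/use:
  n0: def={i,r} ue=∅
  n1: def={d} ue={r}
  n2: def={w} ue={i}
  n3: def={i} ue={r}
  n4: def={j,w} ue=∅
  n5: def={i,j} ue={i}
  n6: def={i,j} ue=∅
  n7: def={r} ue=∅
  n8: def={w} ue={d,w}
  n9: def={j} ue=∅

Backward fixpoint:
  live n0: ∅→{i,r}
  live n1: {i,r}→{d,i}
  live n2: {i,r}→{i,r}
  live n3: {r}→∅
  live n4: {d,i}→{d,i,w}
  live n5: {i}→∅
  live n6: {d,w}→{d,i,w}
  live n7: {d,i,w}→{d,i,w}
  live n8: {d,i,w}→{d,i}
  live n9: ∅→∅

Interfere edges:
  d↔{i,j,r,w}
  i↔{d,j,r,w}
  j↔{d,i,w}
  r↔{d,i,w}
  w↔{d,i,j,r}

N(r) = ["d", "i", "w"]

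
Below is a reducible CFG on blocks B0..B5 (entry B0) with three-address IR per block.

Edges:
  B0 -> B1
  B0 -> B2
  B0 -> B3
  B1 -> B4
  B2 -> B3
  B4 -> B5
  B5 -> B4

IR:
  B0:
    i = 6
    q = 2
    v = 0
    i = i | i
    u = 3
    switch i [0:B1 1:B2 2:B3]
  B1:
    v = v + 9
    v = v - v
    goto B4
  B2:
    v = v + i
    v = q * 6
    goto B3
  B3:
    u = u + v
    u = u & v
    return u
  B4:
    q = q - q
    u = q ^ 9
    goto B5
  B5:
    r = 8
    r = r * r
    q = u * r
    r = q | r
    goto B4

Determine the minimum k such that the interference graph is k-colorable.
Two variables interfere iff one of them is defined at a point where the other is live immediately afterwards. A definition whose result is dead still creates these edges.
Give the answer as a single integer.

Answer: 4

Working:
Per-block:
  B0: def={i,q,u,v} ue=∅
  B1: def={v} ue={v}
  B2: def={v} ue={i,q,v}
  B3: def={u} ue={u,v}
  B4: def={q,u} ue={q}
  B5: def={q,r} ue={u}

Liveness:
  B0 li=∅ lo={i,q,u,v}
  B1 li={q,v} lo={q}
  B2 li={i,q,u,v} lo={u,v}
  B3 li={u,v} lo=∅
  B4 li={q} lo={u}
  B5 li={u} lo={q}

Interfere edges:
  i↔{q,u,v}
  q↔{i,r,u,v}
  r↔{q,u}
  u↔{i,q,r,v}
  v↔{i,q,u}

Chromatic number:
  clique {i,q,u,v} ⇒ need ≥ 4
  assign i→c2 q→c0 r→c2 u→c1 v→c3 — no edge inside a register ⇒ χ ≤ 4
  χ = 4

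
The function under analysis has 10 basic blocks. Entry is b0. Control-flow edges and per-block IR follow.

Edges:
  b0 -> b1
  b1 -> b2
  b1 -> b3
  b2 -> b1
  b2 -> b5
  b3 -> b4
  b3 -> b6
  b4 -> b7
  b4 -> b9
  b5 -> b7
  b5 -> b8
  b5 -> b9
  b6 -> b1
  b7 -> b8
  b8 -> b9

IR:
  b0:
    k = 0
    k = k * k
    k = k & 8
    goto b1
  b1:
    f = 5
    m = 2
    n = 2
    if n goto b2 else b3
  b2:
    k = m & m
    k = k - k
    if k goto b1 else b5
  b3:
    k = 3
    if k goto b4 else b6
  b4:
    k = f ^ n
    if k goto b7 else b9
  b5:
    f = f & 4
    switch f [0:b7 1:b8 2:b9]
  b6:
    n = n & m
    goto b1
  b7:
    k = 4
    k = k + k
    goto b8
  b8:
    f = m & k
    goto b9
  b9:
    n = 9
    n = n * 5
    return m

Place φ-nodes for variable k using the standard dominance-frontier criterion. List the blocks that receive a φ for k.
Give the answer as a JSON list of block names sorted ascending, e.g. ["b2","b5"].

Answer: ["b1", "b7", "b8", "b9"]

Derivation:
idom tree: b1←b0 b2←b1 b3←b1 b4←b3 b5←b2 b6←b3 b7←b1 b8←b1 b9←b1
Dom at joins:
  b1: preds {b0,b2,b6}: {b0} ∩ {b0,b1,b2} ∩ {b0,b1,b3,b6} = {b0}; idom=b0
  b7: preds {b4,b5}: {b0,b1,b3,b4} ∩ {b0,b1,b2,b5} = {b0,b1}; idom=b1
  b8: preds {b5,b7}: {b0,b1,b2,b5} ∩ {b0,b1,b7} = {b0,b1}; idom=b1
  b9: preds {b4,b5,b8}: {b0,b1,b3,b4} ∩ {b0,b1,b2,b5} ∩ {b0,b1,b8} = {b0,b1}; idom=b1

Frontier:
  b1←b0: walk · to b0
  b1←b2: walk b2→b1 to b0
  b1←b6: walk b6→b3→b1 to b0
  b7←b4: walk b4→b3 to b1
  b7←b5: walk b5→b2 to b1
  b8←b5: walk b5→b2 to b1
  b8←b7: walk b7 to b1
  b9←b4: walk b4→b3 to b1
  b9←b5: walk b5→b2 to b1
  b9←b8: walk b8 to b1
  b0 → ∅
  b1 → {b1}
  b2 → {b1,b7,b8,b9}
  b3 → {b1,b7,b9}
  b4 → {b7,b9}
  b5 → {b7,b8,b9}
  b6 → {b1}
  b7 → {b8}
  b8 → {b9}
  b9 → ∅

φ for k: defs {b0,b2,b3,b4,b7}
  DF⁺ = {b1,b7,b8,b9}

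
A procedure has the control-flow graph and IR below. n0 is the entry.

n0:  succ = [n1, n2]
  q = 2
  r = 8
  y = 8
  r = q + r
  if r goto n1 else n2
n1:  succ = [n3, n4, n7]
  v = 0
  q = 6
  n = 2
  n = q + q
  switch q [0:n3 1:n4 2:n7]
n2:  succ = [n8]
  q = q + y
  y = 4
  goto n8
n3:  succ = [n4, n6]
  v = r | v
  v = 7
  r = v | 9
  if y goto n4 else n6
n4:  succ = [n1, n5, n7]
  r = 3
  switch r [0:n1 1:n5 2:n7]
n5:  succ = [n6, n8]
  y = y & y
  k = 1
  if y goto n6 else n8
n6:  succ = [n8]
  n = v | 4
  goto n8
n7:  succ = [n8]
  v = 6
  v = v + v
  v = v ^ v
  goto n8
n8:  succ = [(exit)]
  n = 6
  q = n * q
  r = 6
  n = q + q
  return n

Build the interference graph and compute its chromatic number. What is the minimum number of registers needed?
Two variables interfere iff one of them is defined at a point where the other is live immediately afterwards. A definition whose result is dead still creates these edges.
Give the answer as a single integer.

Answer: 5

Derivation:
Per-block:
  n0 def {q,r,y} use ∅
  n1 def {n,q,v} use ∅
  n2 def {q,y} use {q,y}
  n3 def {r,v} use {r,v,y}
  n4 def {r} use ∅
  n5 def {k,y} use {y}
  n6 def {n} use {v}
  n7 def {v} use ∅
  n8 def {n,q,r} use {q}

Backward fixpoint:
  live n0: ∅→{q,r,y}
  live n1: {r,y}→{q,r,v,y}
  live n2: {q,y}→{q}
  live n3: {q,r,v,y}→{q,v,y}
  live n4: {q,v,y}→{q,r,v,y}
  live n5: {q,v,y}→{q,v}
  live n6: {q,v}→{q}
  live n7: {q}→{q}
  live n8: {q}→∅

Conflict graph:
  k: {q,v,y}
  n: {q,r,v,y}
  q: {k,n,r,v,y}
  r: {n,q,v,y}
  v: {k,n,q,r,y}
  y: {k,n,q,r,v}

Chromatic number:
  clique {n,q,r,v,y} ⇒ need ≥ 5
  assign k→R3 n→R3 q→R0 r→R4 v→R1 y→R2 — no edge inside a register ⇒ χ ≤ 5
  χ = 5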